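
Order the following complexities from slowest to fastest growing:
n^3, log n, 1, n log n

Ordered by growth rate: 1 < log n < n log n < n^3.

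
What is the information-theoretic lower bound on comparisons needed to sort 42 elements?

There are 42! = 1405006117752879898543142606244511569936384000000000 possible orderings. Each comparison gives 1 bit. We need at least ceil(log_2(1405006117752879898543142606244511569936384000000000)) = 170 comparisons.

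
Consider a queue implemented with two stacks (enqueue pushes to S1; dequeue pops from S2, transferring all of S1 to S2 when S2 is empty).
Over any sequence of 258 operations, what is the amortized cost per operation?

Each element is pushed to S1 once, popped once, pushed to S2 once, and popped once: 4 unit operations over its lifetime. Over 258 operations the total work is O(258). Amortized O(1) per enqueue/dequeue.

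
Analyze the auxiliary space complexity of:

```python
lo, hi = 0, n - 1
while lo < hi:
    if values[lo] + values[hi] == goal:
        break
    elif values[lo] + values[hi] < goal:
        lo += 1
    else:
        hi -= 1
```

Space complexity: O(1).
Only a constant amount of auxiliary storage is used; nothing grows with n.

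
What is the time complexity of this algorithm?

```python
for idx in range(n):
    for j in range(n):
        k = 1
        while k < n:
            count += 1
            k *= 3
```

Time complexity: O(n^2 log n).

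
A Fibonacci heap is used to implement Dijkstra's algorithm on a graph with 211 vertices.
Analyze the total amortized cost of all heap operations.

Dijkstra performs 211 insert, 211 extract-min, and at most E decrease-key operations. With Fibonacci heap: insert O(1) amortized, extract-min O(log n) amortized, decrease-key O(1) amortized. Total with n = 211: O(n * 1 + n * log n + E * 1) = O(n log n + E).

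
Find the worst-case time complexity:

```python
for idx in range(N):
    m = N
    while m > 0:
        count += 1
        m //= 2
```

Time complexity: O(n log n).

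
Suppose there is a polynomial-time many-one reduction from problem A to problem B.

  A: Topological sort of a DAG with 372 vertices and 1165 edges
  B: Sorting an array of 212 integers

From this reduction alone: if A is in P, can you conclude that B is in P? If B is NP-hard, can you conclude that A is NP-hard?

A poly-time reduction A <=_p B transfers tractability DOWN (B easy => A easy) and hardness UP (A hard => B hard), not the reverse.
From A in P, the reduction alone does NOT give B in P: any problem in P trivially reduces to SAT, yet SAT is not known to be in P.
From B NP-hard, the reduction alone does NOT give A NP-hard: again, easy problems reduce to hard ones.
(Here in fact A is P and B is P.)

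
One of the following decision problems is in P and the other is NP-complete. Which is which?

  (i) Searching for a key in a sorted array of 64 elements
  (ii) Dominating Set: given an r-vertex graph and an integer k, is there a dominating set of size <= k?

(i) is P: binary search runs in O(log n).
(ii) is NP-complete: reduces from Set Cover (with k part of the input).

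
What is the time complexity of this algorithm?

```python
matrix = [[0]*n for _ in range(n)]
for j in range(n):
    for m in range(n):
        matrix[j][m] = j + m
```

Time complexity: O(n^2).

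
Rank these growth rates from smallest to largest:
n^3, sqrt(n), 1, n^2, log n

Ordered by growth rate: 1 < log n < sqrt(n) < n^2 < n^3.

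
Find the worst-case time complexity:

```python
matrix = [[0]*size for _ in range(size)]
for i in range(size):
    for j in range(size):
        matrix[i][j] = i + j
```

Time complexity: O(n^2).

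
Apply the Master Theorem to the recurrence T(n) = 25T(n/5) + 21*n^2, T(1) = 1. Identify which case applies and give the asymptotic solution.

a=25, b=5, f(n)=21*n^2.
log_5(25) = 2, so n^(log_b(a)) = n^2.
f(n) = Theta(n^2), so Case 2 applies.
T(n) = Theta(n^2 log n).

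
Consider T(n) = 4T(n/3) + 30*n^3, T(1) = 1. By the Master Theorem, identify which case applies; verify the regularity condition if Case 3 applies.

a=4, b=3, f(n)=30*n^3.
log_3(4) = 1.262 < 3.
f(n) = Omega(n^(1.262+epsilon)) for some epsilon > 0, so Case 3 is the candidate.
Regularity: a*f(n/b) = 4*30*(n/3)^3 = (4/27)*30*n^3 <= c*f(n) with c = 4/27 < 1. Satisfied.
Case 3: T(n) = Theta(n^3).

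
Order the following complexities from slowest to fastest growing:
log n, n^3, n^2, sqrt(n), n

Ordered by growth rate: log n < sqrt(n) < n < n^2 < n^3.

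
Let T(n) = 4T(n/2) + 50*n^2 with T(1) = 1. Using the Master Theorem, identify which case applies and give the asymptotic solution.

a=4, b=2, f(n)=50*n^2.
log_2(4) = 2, so n^(log_b(a)) = n^2.
f(n) = Theta(n^2), so Case 2 applies.
T(n) = Theta(n^2 log n).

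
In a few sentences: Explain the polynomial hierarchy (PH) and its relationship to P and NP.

The polynomial hierarchy is a tower of complexity classes: Sigma_0^P = Pi_0^P = P, Sigma_1^P = NP, Pi_1^P = co-NP, and Sigma_{k+1}^P = NP^{Sigma_k^P}. PH is contained in PSPACE. If any level collapses (Sigma_k = Pi_k), the entire hierarchy collapses to that level.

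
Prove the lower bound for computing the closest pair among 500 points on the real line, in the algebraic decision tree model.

Reduction from element distinctness: given 500 reals, the closest-pair distance is 0 iff two are equal. Element distinctness has an Omega(n log n) lower bound in the algebraic decision tree model (Ben-Or). Therefore closest pair on a line also requires Omega(n log n). Sorting then a linear scan achieves this.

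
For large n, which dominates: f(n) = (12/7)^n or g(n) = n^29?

f(n) = (12/7)^n grows faster: (12/7)^n is exponential with base 12/7 > 1, dominating every polynomial.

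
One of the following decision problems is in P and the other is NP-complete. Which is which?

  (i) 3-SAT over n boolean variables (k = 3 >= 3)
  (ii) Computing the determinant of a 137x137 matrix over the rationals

(i) is NP-complete: 3-SAT is NP-complete (Cook-Levin); k-SAT for k>=3 reduces from 3-SAT.
(ii) is P: Gaussian elimination runs in O(n^3).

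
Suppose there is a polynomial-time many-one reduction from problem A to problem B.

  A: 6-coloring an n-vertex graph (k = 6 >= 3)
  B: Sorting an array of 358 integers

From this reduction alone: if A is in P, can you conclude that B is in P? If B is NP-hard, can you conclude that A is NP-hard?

A poly-time reduction A <=_p B transfers tractability DOWN (B easy => A easy) and hardness UP (A hard => B hard), not the reverse.
From A in P, the reduction alone does NOT give B in P: any problem in P trivially reduces to SAT, yet SAT is not known to be in P.
From B NP-hard, the reduction alone does NOT give A NP-hard: again, easy problems reduce to hard ones.
(Here in fact A is NP-complete and B is in P, so no such reduction is known -- its existence would imply P = NP; the analysis concerns only what the assumed reduction would or would not let you conclude.)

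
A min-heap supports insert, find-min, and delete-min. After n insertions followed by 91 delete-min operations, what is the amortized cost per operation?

Insert takes O(log n) worst case. Delete-min takes O(log n). Over a sequence of n inserts and 91 delete-mins, total cost is O((n + 91) log n). Amortized per operation: O(log n).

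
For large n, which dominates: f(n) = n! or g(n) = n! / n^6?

f(n) = n! grows faster: the ratio n!/(n!/n^6) = n^6 -> infinity.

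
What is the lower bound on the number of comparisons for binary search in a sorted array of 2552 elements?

With 2552 possible positions, we need at least ceil(log_2(2552)) = 12 comparisons. Each comparison splits the remaining candidates by at most half.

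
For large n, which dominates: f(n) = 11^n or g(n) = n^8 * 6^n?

f(n) = 11^n grows faster: 11^n / (n^8 6^n) = (11/6)^n / n^8 -> infinity since 11/6 > 1.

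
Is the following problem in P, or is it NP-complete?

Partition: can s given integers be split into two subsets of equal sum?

This problem is NP-complete: Subset Sum reduces to it (one of Karp's 21 NP-complete problems).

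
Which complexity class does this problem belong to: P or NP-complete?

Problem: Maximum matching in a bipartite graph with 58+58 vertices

This problem is in P: Hopcroft-Karp runs in O(E sqrt(V)).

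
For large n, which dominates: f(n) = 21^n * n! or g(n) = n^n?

f(n) = 21^n * n! grows faster: by Stirling n! ~ sqrt(2 pi n)(n/e)^n, so 21^n n! / n^n ~ (21/e)^n sqrt(2 pi n) -> infinity since 21/e > 1.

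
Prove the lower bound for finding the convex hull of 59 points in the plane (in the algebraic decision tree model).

Reduction from sorting: given 59 numbers x_1,...,x_{59}, map x_i to the point (x_i, x_i^2) on the parabola y = x^2. All points are on the convex hull, and walking the hull gives them in sorted x-order. Since sorting requires Omega(n log n), so does planar convex hull.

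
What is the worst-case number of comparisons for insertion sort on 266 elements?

Insertion sort on reverse-sorted input: 1 + 2 + ... + (266-1) = 35245 comparisons.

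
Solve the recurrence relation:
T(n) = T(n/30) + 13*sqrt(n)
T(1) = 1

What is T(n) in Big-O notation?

Each level contributes sqrt(n/30^k). Geometric series with ratio 1/sqrt(30) < 1 sums to O(sqrt(n)).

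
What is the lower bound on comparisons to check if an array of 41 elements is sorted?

To verify 41 elements are sorted, we must compare each consecutive pair. Skipping any pair allows an adversary to swap them. Therefore 40 comparisons are necessary and sufficient.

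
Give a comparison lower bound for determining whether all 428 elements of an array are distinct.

In the algebraic decision-tree model, the YES region for element distinctness on 428 elements has 428! connected components (one per ordering). Ben-Or's theorem then gives a lower bound of Omega(log(n!)) = Omega(n log n).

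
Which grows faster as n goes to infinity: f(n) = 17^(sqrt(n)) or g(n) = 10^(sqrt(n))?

f(n) = 17^(sqrt(n)) grows faster: ratio is (17/10)^(sqrt(n)) -> infinity since 17/10 > 1.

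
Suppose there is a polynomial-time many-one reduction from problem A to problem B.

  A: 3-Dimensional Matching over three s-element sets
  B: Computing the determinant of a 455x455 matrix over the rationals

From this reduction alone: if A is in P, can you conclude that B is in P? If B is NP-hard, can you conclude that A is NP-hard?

A poly-time reduction A <=_p B transfers tractability DOWN (B easy => A easy) and hardness UP (A hard => B hard), not the reverse.
From A in P, the reduction alone does NOT give B in P: any problem in P trivially reduces to SAT, yet SAT is not known to be in P.
From B NP-hard, the reduction alone does NOT give A NP-hard: again, easy problems reduce to hard ones.
(Here in fact A is NP-complete and B is in P, so no such reduction is known -- its existence would imply P = NP; the analysis concerns only what the assumed reduction would or would not let you conclude.)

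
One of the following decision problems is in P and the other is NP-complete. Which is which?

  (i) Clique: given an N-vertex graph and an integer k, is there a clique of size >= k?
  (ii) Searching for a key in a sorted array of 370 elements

(i) is NP-complete: complement of Independent Set / Vertex Cover (with k part of the input).
(ii) is P: binary search runs in O(log n).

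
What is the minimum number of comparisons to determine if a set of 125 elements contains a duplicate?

Determining if 125 elements are all distinct requires Omega(n log n) comparisons in the comparison model. This follows from the element distinctness lower bound.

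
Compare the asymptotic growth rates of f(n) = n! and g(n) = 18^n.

f(n) = n! grows faster: n!/18^n -> infinity by Stirling.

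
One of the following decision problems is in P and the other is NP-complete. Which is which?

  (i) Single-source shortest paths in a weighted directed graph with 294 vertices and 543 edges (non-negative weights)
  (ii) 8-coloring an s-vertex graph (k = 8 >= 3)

(i) is P: Dijkstra's algorithm runs in O((V+E) log V).
(ii) is NP-complete: graph k-coloring for k>=3 is NP-complete by reduction from 3-SAT.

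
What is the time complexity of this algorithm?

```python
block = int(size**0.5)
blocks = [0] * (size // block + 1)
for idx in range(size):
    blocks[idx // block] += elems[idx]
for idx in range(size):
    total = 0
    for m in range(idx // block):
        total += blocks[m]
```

Time complexity: O(n * sqrt(n)).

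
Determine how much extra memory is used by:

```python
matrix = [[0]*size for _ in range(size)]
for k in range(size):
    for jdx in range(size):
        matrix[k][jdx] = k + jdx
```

Space complexity: O(n^2).
A 2D structure of size n x n is allocated.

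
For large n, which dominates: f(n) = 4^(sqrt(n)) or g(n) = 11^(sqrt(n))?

g(n) = 11^(sqrt(n)) grows faster: ratio is (11/4)^(sqrt(n)) -> infinity since 11/4 > 1.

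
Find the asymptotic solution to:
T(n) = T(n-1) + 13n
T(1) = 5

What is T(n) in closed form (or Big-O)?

Unrolling: T(n) = 5 + 13*(2 + 3 + ... + n) = 5 + 13*(n(n+1)/2 - 1) = O(n^2).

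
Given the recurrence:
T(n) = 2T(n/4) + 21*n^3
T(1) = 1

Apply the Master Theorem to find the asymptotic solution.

a=2, b=4, f(n)=21*n^3. log_4(2) = 0.5 < 3. Case 3: T(n) = O(n^3).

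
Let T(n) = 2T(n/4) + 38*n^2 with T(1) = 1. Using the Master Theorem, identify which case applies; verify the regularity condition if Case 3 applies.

a=2, b=4, f(n)=38*n^2.
log_4(2) = 0.5 < 2.
f(n) = Omega(n^(0.5+epsilon)) for some epsilon > 0, so Case 3 is the candidate.
Regularity: a*f(n/b) = 2*38*(n/4)^2 = (2/16)*38*n^2 <= c*f(n) with c = 2/16 < 1. Satisfied.
Case 3: T(n) = Theta(n^2).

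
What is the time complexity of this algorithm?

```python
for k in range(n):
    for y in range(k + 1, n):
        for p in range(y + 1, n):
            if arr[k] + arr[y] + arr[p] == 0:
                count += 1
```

Time complexity: O(n^3).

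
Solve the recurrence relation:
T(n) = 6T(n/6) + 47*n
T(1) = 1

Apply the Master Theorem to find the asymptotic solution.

a=6, b=6, f(n)=47*n. log_6(6) = 1. Case 2: T(n) = O(n log n).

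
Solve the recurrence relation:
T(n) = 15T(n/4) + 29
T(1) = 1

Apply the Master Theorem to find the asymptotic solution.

a=15, b=4, f(n)=29. log_4(15) = 1.953. Case 1 of Master Theorem: T(n) = O(n^1.953).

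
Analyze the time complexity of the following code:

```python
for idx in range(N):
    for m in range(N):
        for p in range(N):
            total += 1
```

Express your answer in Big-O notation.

Time complexity: O(n^3).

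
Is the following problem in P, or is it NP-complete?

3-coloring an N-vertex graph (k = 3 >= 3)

This problem is NP-complete: graph k-coloring for k>=3 is NP-complete by reduction from 3-SAT.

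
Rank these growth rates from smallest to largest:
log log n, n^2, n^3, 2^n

Ordered by growth rate: log log n < n^2 < n^3 < 2^n.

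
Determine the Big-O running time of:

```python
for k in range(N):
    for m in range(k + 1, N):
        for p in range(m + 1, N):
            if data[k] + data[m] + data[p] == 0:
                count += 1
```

Time complexity: O(n^3).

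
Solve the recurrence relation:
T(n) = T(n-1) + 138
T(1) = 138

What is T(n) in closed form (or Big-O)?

Unrolling: T(n) = T(n-1) + 138 = T(n-2) + 2*138 = ... = T(1) + (n-1)*138 = 138 + (n-1)*138 = 138n.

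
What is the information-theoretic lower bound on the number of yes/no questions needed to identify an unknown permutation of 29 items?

There are 29! = 8841761993739701954543616000000 permutations. Each yes/no question gives at most 1 bit, so at least ceil(log_2(8841761993739701954543616000000)) = 103 questions are needed.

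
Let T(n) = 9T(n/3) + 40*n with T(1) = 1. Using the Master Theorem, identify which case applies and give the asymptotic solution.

a=9, b=3, f(n)=40*n.
log_3(9) = 2 > 1.
Since f(n) = O(n^1) is polynomially smaller than n^2, Case 1 applies.
T(n) = Theta(n^2).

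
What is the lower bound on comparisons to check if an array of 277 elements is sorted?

To verify 277 elements are sorted, we must compare each consecutive pair. Skipping any pair allows an adversary to swap them. Therefore 276 comparisons are necessary and sufficient.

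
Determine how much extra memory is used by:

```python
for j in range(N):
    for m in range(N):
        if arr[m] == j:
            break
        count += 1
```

Space complexity: O(1).
Only a constant amount of auxiliary storage is used; nothing grows with n.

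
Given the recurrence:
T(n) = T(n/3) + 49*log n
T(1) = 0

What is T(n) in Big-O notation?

Each of the log_3(n) levels adds O(log n). T(n) = O(log^2 n).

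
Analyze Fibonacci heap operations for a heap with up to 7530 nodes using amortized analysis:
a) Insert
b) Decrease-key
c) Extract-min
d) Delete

Fibonacci heaps use lazy consolidation. Potential function Phi = t + 2m (t = number of trees, m = marked nodes).
- Insert: O(1) actual, Delta Phi = +1 (one new tree) => O(1) amortized.
- Decrease-key: with c cascading cuts, actual cost is O(c); Delta Phi <= c - 2(c-1) + 2 = 4 - c (c new trees; >= c-1 marks cleared; <= 1 new mark). Amortized O(c) + (4 - c) = O(1).
- Extract-min: O(D(n) + t) actual; consolidation drops t to <= D(n)+1, so Delta Phi pays for the t term. D(n) = O(log n) for n = 7530 => O(log n) amortized.
- Delete: decrease-key to -inf then extract-min = O(log n).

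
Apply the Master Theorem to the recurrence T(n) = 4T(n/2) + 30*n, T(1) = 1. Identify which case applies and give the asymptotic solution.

a=4, b=2, f(n)=30*n.
log_2(4) = 2 > 1.
Since f(n) = O(n^1) is polynomially smaller than n^2, Case 1 applies.
T(n) = Theta(n^2).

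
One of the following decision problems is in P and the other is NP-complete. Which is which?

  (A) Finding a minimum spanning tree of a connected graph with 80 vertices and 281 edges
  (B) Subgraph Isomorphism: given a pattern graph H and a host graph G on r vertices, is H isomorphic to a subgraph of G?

(A) is P: Kruskal's / Prim's algorithms run in polynomial time.
(B) is NP-complete: generalizes Clique and Hamiltonian Path (pattern size is part of the input).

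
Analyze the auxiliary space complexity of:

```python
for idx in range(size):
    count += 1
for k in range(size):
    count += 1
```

Space complexity: O(1).
Only a constant amount of auxiliary storage is used; nothing grows with n.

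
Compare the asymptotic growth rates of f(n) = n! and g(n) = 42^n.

f(n) = n! grows faster: n!/42^n -> infinity by Stirling.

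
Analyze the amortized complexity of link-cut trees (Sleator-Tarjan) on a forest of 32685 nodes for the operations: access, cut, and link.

Link-cut trees represent the forest using splay trees over preferred paths. With potential Phi = sum over nodes of log(size of virtual subtree), each access on 32685 nodes is O(log 32685) = O(log n) amortized by the splay-tree access lemma. Cut and link are O(1) plus one access.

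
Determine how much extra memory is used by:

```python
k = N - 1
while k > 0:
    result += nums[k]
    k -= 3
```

Space complexity: O(1).
Only a constant amount of auxiliary storage is used; nothing grows with n.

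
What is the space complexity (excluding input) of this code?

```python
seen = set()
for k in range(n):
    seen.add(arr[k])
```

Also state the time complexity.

Space complexity: O(n).
Auxiliary storage grows linearly with the input size n in the worst case.
Time complexity: O(n).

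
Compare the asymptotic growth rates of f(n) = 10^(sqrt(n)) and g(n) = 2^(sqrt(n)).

f(n) = 10^(sqrt(n)) grows faster: ratio is (10/2)^(sqrt(n)) -> infinity since 10/2 > 1.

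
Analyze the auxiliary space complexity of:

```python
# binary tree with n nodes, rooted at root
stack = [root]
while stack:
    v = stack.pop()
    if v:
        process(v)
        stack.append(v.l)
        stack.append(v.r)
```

Space complexity: O(n).
Auxiliary storage grows linearly with the input size n in the worst case.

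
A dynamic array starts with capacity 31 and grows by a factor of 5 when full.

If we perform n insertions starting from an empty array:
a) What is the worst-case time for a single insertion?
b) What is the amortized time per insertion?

(a) Worst-case single insertion: O(n) -- when the array is full at capacity c, the resize copies all c elements, and c can be Theta(n).
(b) Resizes happen at sizes 31, 155, 775, ... Total copy cost for n insertions: 31 + 155 + ... = O(n) (geometric series with ratio 1/5). Amortized cost per insertion: O(n)/n = O(1).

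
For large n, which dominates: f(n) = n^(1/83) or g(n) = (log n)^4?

f(n) = n^(1/83) grows faster: any positive power of n dominates any polylog.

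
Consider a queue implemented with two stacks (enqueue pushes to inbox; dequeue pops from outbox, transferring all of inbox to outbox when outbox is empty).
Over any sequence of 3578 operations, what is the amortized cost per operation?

Each element is pushed to inbox once, popped once, pushed to outbox once, and popped once: 4 unit operations over its lifetime. Over 3578 operations the total work is O(3578). Amortized O(1) per enqueue/dequeue.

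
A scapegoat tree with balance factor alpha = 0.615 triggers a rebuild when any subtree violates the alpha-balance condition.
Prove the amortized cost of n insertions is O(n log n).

Define potential Phi = c * sum of |size(left(v)) - size(right(v))| over all nodes. An insertion at depth d costs O(d) = O(log n) and increases Phi by O(log n). When a rebuild of subtree of size s occurs, it costs O(s) but reduces Phi by Omega(s). With alpha = 0.615, between rebuilds Omega(s) insertions must occur. Amortized cost per insertion: O(log n).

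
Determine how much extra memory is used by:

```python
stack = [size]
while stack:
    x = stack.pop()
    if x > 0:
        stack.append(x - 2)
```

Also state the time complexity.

Space complexity: O(1).
Only a constant amount of auxiliary storage is used; nothing grows with n.
Time complexity: O(n).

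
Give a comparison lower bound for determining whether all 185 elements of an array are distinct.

In the algebraic decision-tree model, the YES region for element distinctness on 185 elements has 185! connected components (one per ordering). Ben-Or's theorem then gives a lower bound of Omega(log(n!)) = Omega(n log n).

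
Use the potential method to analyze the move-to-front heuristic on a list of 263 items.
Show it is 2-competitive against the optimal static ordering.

Let Phi = number of inversions between the MTF list and the optimal static list (0 <= Phi <= C(263,2)). Accessing an element at MTF position k and optimal position j: the move-to-front destroys all k-1 inversions in front of it that are not in front in optimal (>= k-j of them) and creates at most j-1 new ones. Amortized cost <= k + (j-1) - (k-j) = 2j - 1 <= 2 * optimal cost.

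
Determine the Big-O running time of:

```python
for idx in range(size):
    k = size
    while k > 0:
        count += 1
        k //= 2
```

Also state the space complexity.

Time complexity: O(n log n).
Space complexity: O(1).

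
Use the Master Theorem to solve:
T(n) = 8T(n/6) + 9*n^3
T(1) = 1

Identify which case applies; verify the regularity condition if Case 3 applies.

a=8, b=6, f(n)=9*n^3.
log_6(8) = 1.161 < 3.
f(n) = Omega(n^(1.161+epsilon)) for some epsilon > 0, so Case 3 is the candidate.
Regularity: a*f(n/b) = 8*9*(n/6)^3 = (8/216)*9*n^3 <= c*f(n) with c = 8/216 < 1. Satisfied.
Case 3: T(n) = Theta(n^3).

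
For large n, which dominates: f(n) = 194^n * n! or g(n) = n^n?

f(n) = 194^n * n! grows faster: by Stirling n! ~ sqrt(2 pi n)(n/e)^n, so 194^n n! / n^n ~ (194/e)^n sqrt(2 pi n) -> infinity since 194/e > 1.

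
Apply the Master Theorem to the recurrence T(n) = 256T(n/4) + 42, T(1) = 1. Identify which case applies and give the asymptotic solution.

a=256, b=4, f(n)=42.
log_4(256) = 4 > 0.
Since f(n) = O(n^0) is polynomially smaller than n^4, Case 1 applies.
T(n) = Theta(n^4).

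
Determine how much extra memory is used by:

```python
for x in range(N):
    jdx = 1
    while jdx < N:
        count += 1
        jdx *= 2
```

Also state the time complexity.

Space complexity: O(1).
Only a constant amount of auxiliary storage is used; nothing grows with n.
Time complexity: O(n log n).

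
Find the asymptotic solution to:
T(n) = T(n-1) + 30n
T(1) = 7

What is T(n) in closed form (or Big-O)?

Unrolling: T(n) = 7 + 30*(2 + 3 + ... + n) = 7 + 30*(n(n+1)/2 - 1) = O(n^2).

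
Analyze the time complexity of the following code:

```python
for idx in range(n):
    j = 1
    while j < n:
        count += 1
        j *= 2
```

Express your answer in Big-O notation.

Time complexity: O(n log n).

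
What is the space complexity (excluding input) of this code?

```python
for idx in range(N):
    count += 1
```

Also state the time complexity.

Space complexity: O(1).
Only a constant amount of auxiliary storage is used; nothing grows with n.
Time complexity: O(n).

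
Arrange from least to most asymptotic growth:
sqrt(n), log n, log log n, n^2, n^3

Ordered by growth rate: log log n < log n < sqrt(n) < n^2 < n^3.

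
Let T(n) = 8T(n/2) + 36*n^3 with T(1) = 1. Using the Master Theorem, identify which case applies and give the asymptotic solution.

a=8, b=2, f(n)=36*n^3.
log_2(8) = 3, so n^(log_b(a)) = n^3.
f(n) = Theta(n^3), so Case 2 applies.
T(n) = Theta(n^3 log n).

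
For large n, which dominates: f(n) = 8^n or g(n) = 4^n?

f(n) = 8^n grows faster: (8/4)^n -> infinity since 8/4 > 1.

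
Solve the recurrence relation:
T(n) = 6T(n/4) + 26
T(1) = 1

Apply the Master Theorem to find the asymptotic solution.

a=6, b=4, f(n)=26. log_4(6) = 1.292. Case 1 of Master Theorem: T(n) = O(n^1.292).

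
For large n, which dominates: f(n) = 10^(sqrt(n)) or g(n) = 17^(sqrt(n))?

g(n) = 17^(sqrt(n)) grows faster: ratio is (17/10)^(sqrt(n)) -> infinity since 17/10 > 1.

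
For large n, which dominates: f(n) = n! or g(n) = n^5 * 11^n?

f(n) = n! grows faster: by Stirling n! ~ (n/e)^n sqrt(2*pi*n); (n/e)^n eventually dominates n^5 * 11^n.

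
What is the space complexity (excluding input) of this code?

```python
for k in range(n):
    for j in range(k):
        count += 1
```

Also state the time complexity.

Space complexity: O(1).
Only a constant amount of auxiliary storage is used; nothing grows with n.
Time complexity: O(n^2).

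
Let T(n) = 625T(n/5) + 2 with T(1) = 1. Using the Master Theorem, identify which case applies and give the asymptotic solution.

a=625, b=5, f(n)=2.
log_5(625) = 4 > 0.
Since f(n) = O(n^0) is polynomially smaller than n^4, Case 1 applies.
T(n) = Theta(n^4).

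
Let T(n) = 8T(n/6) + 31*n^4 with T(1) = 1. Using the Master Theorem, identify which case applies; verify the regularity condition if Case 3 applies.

a=8, b=6, f(n)=31*n^4.
log_6(8) = 1.161 < 4.
f(n) = Omega(n^(1.161+epsilon)) for some epsilon > 0, so Case 3 is the candidate.
Regularity: a*f(n/b) = 8*31*(n/6)^4 = (8/1296)*31*n^4 <= c*f(n) with c = 8/1296 < 1. Satisfied.
Case 3: T(n) = Theta(n^4).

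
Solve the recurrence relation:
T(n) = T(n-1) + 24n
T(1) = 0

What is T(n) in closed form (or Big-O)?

Unrolling: T(n) = 0 + 24*(2 + 3 + ... + n) = 0 + 24*(n(n+1)/2 - 1) = O(n^2).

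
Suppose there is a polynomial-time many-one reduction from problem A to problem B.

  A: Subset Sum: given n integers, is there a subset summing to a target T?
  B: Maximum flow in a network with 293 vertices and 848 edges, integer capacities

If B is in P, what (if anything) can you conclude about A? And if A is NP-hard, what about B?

A poly-time reduction A <=_p B means any A-instance can be transformed to a B-instance in poly time.
If B is in P: compose the reduction with B's poly-time algorithm to solve A in poly time, so A is in P.
If A is NP-hard: every NP problem reduces to A, which reduces to B; composing reductions, every NP problem reduces to B, so B is NP-hard.
(Here in fact A is NP-complete and B is in P, so no such reduction is known -- its existence would imply P = NP; the analysis concerns only what the assumed reduction would or would not let you conclude.)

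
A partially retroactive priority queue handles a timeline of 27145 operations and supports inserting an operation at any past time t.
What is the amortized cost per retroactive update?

Partially retroactive priority queues (Demaine-Iacono-Langerman) allow updates at past times with queries only at the present. With a balanced BST over the m = 27145 timeline events tracking bridges, each retroactive insert or delete is O(log m) amortized.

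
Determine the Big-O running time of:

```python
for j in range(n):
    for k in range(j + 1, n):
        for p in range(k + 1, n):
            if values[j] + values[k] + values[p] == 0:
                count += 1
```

Time complexity: O(n^3).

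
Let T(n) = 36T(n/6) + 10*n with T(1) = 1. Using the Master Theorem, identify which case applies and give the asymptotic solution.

a=36, b=6, f(n)=10*n.
log_6(36) = 2 > 1.
Since f(n) = O(n^1) is polynomially smaller than n^2, Case 1 applies.
T(n) = Theta(n^2).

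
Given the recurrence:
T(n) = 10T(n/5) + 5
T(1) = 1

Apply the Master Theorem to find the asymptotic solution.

a=10, b=5, f(n)=5. log_5(10) = 1.431. Case 1 of Master Theorem: T(n) = O(n^1.431).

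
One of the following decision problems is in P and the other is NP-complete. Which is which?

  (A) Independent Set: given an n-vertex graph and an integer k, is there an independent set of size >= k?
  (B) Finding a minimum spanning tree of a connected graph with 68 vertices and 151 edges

(A) is NP-complete: complement of Clique (with k part of the input).
(B) is P: Kruskal's / Prim's algorithms run in polynomial time.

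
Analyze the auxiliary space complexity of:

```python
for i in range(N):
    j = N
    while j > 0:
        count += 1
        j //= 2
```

Space complexity: O(1).
Only a constant amount of auxiliary storage is used; nothing grows with n.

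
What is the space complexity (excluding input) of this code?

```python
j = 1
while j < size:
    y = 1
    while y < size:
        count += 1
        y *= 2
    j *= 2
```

Space complexity: O(1).
Only a constant amount of auxiliary storage is used; nothing grows with n.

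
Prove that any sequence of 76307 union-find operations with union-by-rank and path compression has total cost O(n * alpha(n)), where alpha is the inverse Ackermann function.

Using Tarjan's analysis with rank-based potential function. Union-by-rank keeps tree height O(log n). Path compression flattens paths during find. For n = 76307 operations, total cost is O(n * alpha(n)), effectively O(n) since alpha grows incredibly slowly.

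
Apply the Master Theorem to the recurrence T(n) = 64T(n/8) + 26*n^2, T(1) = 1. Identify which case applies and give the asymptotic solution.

a=64, b=8, f(n)=26*n^2.
log_8(64) = 2, so n^(log_b(a)) = n^2.
f(n) = Theta(n^2), so Case 2 applies.
T(n) = Theta(n^2 log n).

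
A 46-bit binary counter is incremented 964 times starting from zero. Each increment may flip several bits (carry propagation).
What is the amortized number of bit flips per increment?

Bit i flips on every 2^i-th increment, so over 964 increments bit i flips floor(964/2^i) times. Summing over i: total flips < 2 * 964. Amortized: < 2 = O(1) per increment.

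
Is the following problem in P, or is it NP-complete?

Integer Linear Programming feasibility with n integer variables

This problem is NP-complete: ILP feasibility is NP-complete (LP relaxation is in P).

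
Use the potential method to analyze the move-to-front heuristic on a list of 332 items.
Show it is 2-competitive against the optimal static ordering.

Let Phi = number of inversions between the MTF list and the optimal static list (0 <= Phi <= C(332,2)). Accessing an element at MTF position k and optimal position j: the move-to-front destroys all k-1 inversions in front of it that are not in front in optimal (>= k-j of them) and creates at most j-1 new ones. Amortized cost <= k + (j-1) - (k-j) = 2j - 1 <= 2 * optimal cost.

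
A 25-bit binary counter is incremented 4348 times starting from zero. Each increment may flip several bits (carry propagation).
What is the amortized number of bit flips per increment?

Bit i flips on every 2^i-th increment, so over 4348 increments bit i flips floor(4348/2^i) times. Summing over i: total flips < 2 * 4348. Amortized: < 2 = O(1) per increment.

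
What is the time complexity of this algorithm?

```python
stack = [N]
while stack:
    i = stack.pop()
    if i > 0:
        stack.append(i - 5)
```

Time complexity: O(n).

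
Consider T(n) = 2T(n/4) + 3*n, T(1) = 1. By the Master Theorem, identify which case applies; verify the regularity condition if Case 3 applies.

a=2, b=4, f(n)=3*n.
log_4(2) = 0.5 < 1.
f(n) = Omega(n^(0.5+epsilon)) for some epsilon > 0, so Case 3 is the candidate.
Regularity: a*f(n/b) = 2*3*(n/4)^1 = (2/4)*3*n^1 <= c*f(n) with c = 2/4 < 1. Satisfied.
Case 3: T(n) = Theta(n).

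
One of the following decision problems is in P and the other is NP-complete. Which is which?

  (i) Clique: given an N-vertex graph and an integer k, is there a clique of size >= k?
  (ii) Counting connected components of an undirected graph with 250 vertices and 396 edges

(i) is NP-complete: complement of Independent Set / Vertex Cover (with k part of the input).
(ii) is P: BFS/DFS visits each vertex and edge once: O(V+E).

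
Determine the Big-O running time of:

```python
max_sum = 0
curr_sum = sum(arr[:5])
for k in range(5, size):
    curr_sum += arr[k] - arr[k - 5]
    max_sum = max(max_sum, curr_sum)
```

Time complexity: O(n).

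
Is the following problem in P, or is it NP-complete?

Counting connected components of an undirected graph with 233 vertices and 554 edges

This problem is in P: BFS/DFS visits each vertex and edge once: O(V+E).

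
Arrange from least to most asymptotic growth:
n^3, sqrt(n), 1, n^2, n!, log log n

Ordered by growth rate: 1 < log log n < sqrt(n) < n^2 < n^3 < n!.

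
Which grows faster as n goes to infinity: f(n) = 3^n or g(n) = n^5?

f(n) = 3^n grows faster: any exponential with base > 1 dominates every polynomial.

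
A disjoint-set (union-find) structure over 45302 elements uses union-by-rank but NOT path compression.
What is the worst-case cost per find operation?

Union-by-rank alone keeps every tree's height <= log_2(45302) ~= 15.5. Each find traverses from a node to its root, costing O(height) = O(log n). Without path compression this bound is tight.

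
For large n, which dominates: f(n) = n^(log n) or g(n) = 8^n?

g(n) = 8^n grows faster: take logs: log(n^(log n)) = (log n)^2, log(8^n) = n log 8; n dominates (log n)^2.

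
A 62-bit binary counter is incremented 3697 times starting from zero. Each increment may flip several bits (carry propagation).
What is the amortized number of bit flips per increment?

Bit i flips on every 2^i-th increment, so over 3697 increments bit i flips floor(3697/2^i) times. Summing over i: total flips < 2 * 3697. Amortized: < 2 = O(1) per increment.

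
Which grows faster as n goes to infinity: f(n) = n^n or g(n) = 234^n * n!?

g(n) = 234^n * n! grows faster: by Stirling n! ~ sqrt(2 pi n)(n/e)^n, so 234^n n! / n^n ~ (234/e)^n sqrt(2 pi n) -> infinity since 234/e > 1.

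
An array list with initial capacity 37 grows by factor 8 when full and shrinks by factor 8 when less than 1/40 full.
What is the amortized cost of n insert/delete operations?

Using potential function Phi = |8*size - capacity|. Resizing costs are offset by potential release. Amortized O(1) per operation.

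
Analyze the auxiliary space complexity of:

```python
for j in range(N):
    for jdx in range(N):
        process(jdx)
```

Space complexity: O(1).
Only a constant amount of auxiliary storage is used; nothing grows with n.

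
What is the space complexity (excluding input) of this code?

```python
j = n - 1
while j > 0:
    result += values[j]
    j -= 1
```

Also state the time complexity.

Space complexity: O(1).
Only a constant amount of auxiliary storage is used; nothing grows with n.
Time complexity: O(n).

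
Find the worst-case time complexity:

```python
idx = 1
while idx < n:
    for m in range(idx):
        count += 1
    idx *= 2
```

Time complexity: O(n).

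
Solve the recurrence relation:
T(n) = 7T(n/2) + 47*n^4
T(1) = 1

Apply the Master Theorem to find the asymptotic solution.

a=7, b=2, f(n)=47*n^4. log_2(7) = 2.807 < 4. Case 3: T(n) = O(n^4).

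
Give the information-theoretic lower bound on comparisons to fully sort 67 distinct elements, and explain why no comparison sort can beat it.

A comparison sort is a binary decision tree whose leaves are the 67! = 36471110918188685288249859096605464427167635314049524593701628500267962436943872000000000000000 possible output permutations. A binary tree with L leaves has height >= ceil(log_2(L)). So any comparison sort needs >= ceil(log_2(67!)) = 315 comparisons in the worst case.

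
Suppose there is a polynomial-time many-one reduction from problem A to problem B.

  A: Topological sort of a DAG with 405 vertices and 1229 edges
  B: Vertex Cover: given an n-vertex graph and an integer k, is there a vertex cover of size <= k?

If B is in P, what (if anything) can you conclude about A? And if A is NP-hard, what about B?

A poly-time reduction A <=_p B means any A-instance can be transformed to a B-instance in poly time.
If B is in P: compose the reduction with B's poly-time algorithm to solve A in poly time, so A is in P.
If A is NP-hard: every NP problem reduces to A, which reduces to B; composing reductions, every NP problem reduces to B, so B is NP-hard.
(Here in fact A is P and B is NP-complete.)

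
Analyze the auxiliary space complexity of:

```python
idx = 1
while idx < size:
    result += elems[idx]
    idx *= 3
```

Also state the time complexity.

Space complexity: O(1).
Only a constant amount of auxiliary storage is used; nothing grows with n.
Time complexity: O(log n).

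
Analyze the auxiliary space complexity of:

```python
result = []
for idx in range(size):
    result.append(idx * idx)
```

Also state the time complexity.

Space complexity: O(n).
Auxiliary storage grows linearly with the input size n in the worst case.
Time complexity: O(n).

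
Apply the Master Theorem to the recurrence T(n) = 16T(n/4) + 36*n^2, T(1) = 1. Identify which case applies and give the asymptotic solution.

a=16, b=4, f(n)=36*n^2.
log_4(16) = 2, so n^(log_b(a)) = n^2.
f(n) = Theta(n^2), so Case 2 applies.
T(n) = Theta(n^2 log n).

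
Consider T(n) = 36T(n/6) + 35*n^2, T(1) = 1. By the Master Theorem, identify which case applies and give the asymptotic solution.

a=36, b=6, f(n)=35*n^2.
log_6(36) = 2, so n^(log_b(a)) = n^2.
f(n) = Theta(n^2), so Case 2 applies.
T(n) = Theta(n^2 log n).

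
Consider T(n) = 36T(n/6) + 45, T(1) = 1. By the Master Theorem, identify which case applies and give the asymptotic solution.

a=36, b=6, f(n)=45.
log_6(36) = 2 > 0.
Since f(n) = O(n^0) is polynomially smaller than n^2, Case 1 applies.
T(n) = Theta(n^2).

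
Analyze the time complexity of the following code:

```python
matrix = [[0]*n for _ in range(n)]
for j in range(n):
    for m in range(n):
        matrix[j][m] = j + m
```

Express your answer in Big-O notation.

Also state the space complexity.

Time complexity: O(n^2).
Space complexity: O(n^2).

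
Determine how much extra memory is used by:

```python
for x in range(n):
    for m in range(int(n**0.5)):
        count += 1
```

Space complexity: O(1).
Only a constant amount of auxiliary storage is used; nothing grows with n.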